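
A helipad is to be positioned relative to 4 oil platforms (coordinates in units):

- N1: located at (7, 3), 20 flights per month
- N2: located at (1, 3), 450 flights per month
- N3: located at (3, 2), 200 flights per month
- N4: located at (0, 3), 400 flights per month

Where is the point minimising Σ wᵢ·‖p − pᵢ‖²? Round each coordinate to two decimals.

(1.11, 2.81)

The minimiser of Σwᵢ‖p−pᵢ‖² is the weighted centroid p* = (Σwᵢpᵢ)/(Σwᵢ).
Σwᵢ = 1070.
Σwᵢxᵢ = 20·7 + 450·1 + 200·3 + 400·0 = 1190.
Σwᵢyᵢ = 20·3 + 450·3 + 200·2 + 400·3 = 3010.
x* = 1190/1070 = 1.11, y* = 3010/1070 = 2.81.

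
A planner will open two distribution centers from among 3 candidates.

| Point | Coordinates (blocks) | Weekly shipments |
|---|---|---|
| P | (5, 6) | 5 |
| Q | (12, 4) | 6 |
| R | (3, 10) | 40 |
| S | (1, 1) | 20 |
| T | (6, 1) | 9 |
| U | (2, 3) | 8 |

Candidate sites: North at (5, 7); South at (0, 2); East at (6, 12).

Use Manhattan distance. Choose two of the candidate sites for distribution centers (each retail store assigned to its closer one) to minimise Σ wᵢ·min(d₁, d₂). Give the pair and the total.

{North, South}, total 392

Evaluate every pair (each demand assigned to the nearer of the two):
  {North, South}: total = 392
  {South, East}: total = 446
  {North, East}: total = 584
Best pair: {North, South} with total 392.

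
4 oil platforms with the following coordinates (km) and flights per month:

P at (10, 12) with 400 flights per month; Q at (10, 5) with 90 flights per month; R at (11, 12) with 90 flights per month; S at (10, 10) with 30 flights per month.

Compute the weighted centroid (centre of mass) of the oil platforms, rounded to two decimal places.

The minimiser of Σwᵢ‖p−pᵢ‖² is the weighted centroid p* = (Σwᵢpᵢ)/(Σwᵢ).
Σwᵢ = 610.
Σwᵢxᵢ = 400·10 + 90·10 + 90·11 + 30·10 = 6190.
Σwᵢyᵢ = 400·12 + 90·5 + 90·12 + 30·10 = 6630.
x* = 6190/610 = 10.15, y* = 6630/610 = 10.87.

(10.15, 10.87)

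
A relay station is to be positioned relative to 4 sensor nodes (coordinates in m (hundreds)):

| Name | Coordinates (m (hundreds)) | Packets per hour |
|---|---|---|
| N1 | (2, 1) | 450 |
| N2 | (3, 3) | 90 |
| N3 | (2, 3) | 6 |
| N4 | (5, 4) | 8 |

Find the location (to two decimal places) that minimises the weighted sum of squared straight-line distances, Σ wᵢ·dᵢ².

(2.21, 1.39)

The minimiser of Σwᵢ‖p−pᵢ‖² is the weighted centroid p* = (Σwᵢpᵢ)/(Σwᵢ).
Σwᵢ = 554.
Σwᵢxᵢ = 450·2 + 90·3 + 6·2 + 8·5 = 1222.
Σwᵢyᵢ = 450·1 + 90·3 + 6·3 + 8·4 = 770.
x* = 1222/554 = 2.21, y* = 770/554 = 1.39.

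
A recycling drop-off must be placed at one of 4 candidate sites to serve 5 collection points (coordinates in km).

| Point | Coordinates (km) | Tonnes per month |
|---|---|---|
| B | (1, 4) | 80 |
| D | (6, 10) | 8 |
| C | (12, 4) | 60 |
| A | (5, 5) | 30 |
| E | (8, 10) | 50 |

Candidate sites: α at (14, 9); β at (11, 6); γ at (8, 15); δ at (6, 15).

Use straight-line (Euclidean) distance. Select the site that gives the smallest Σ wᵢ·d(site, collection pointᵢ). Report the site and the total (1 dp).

β, total 1433.7 km

Total weighted distance at each candidate:
  α (14, 9): total = 2101.5
  β (11, 6): total = 1433.7
  γ (8, 15): total = 2351.6
  δ (6, 15): total = 2329.2
Minimum is at β with total 1433.7 km.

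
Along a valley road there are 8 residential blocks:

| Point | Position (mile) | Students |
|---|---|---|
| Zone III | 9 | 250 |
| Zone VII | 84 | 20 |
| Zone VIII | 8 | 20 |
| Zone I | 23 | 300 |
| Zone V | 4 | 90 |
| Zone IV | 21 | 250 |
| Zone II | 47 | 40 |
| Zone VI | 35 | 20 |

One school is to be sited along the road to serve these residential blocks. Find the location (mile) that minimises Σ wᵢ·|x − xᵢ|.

For a sum of weighted absolute distances on a line, the optimum is the weighted median (not the mean). Total weight W = 990; half-weight = 495.
Sort by position and accumulate weight:
  mile 4 (Zone V, w=90) → cum 90
  mile 8 (Zone VIII, w=20) → cum 110
  mile 9 (Zone III, w=250) → cum 360
  mile 21 (Zone IV, w=250) → cum 610  ≥ 495 → median here
  mile 23 (Zone I, w=300) → cum 910
  mile 35 (Zone VI, w=20) → cum 930
  mile 47 (Zone II, w=40) → cum 970
  mile 84 (Zone VII, w=20) → cum 990
Optimal location: mile 21.

x = 21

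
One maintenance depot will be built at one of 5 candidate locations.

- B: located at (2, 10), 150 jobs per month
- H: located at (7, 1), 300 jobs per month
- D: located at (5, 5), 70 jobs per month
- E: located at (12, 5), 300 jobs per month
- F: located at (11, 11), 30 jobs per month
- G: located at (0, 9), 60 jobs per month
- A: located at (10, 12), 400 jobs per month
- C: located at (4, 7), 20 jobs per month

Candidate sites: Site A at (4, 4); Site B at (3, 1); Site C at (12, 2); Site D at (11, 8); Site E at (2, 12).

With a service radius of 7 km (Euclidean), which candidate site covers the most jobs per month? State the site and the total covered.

Site D, covering 800

Coverage radius r = 7 km; a point is covered iff (Δx)²+(Δy)² ≤ 7² = 49.
  Site A (4, 4): covers {B, H, D, G, C} → 600
  Site B (3, 1): covers {H, D, C} → 390
  Site C (12, 2): covers {H, E} → 600
  Site D (11, 8): covers {D, E, F, A} → 800
  Site E (2, 12): covers {B, G, C} → 230
Maximum coverage at Site D: 800 jobs per month.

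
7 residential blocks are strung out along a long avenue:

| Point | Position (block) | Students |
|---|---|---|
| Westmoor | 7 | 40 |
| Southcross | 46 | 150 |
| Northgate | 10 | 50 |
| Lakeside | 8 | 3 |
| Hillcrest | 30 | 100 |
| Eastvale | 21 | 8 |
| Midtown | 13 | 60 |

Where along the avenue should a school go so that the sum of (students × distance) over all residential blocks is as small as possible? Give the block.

x = 30

For a sum of weighted absolute distances on a line, the optimum is the weighted median (not the mean). Total weight W = 411; half-weight = 205.5.
Sort by position and accumulate weight:
  block 7 (Westmoor, w=40) → cum 40
  block 8 (Lakeside, w=3) → cum 43
  block 10 (Northgate, w=50) → cum 93
  block 13 (Midtown, w=60) → cum 153
  block 21 (Eastvale, w=8) → cum 161
  block 30 (Hillcrest, w=100) → cum 261  ≥ 205.5 → median here
  block 46 (Southcross, w=150) → cum 411
Optimal location: block 30.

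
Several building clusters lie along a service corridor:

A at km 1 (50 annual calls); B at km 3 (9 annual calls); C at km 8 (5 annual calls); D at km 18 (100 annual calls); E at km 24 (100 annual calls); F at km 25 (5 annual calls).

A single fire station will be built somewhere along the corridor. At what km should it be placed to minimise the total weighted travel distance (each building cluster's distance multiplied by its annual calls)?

For a sum of weighted absolute distances on a line, the optimum is the weighted median (not the mean). Total weight W = 269; half-weight = 134.5.
Sort by position and accumulate weight:
  km 1 (A, w=50) → cum 50
  km 3 (B, w=9) → cum 59
  km 8 (C, w=5) → cum 64
  km 18 (D, w=100) → cum 164  ≥ 134.5 → median here
  km 24 (E, w=100) → cum 264
  km 25 (F, w=5) → cum 269
Optimal location: km 18.

x = 18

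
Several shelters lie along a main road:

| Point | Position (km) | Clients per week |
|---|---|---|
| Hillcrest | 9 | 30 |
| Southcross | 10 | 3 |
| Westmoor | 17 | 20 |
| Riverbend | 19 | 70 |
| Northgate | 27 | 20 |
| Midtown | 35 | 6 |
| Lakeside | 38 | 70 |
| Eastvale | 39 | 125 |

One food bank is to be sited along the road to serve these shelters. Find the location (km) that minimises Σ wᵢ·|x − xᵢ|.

For a sum of weighted absolute distances on a line, the optimum is the weighted median (not the mean). Total weight W = 344; half-weight = 172.
Sort by position and accumulate weight:
  km 9 (Hillcrest, w=30) → cum 30
  km 10 (Southcross, w=3) → cum 33
  km 17 (Westmoor, w=20) → cum 53
  km 19 (Riverbend, w=70) → cum 123
  km 27 (Northgate, w=20) → cum 143
  km 35 (Midtown, w=6) → cum 149
  km 38 (Lakeside, w=70) → cum 219  ≥ 172 → median here
  km 39 (Eastvale, w=125) → cum 344
Optimal location: km 38.

x = 38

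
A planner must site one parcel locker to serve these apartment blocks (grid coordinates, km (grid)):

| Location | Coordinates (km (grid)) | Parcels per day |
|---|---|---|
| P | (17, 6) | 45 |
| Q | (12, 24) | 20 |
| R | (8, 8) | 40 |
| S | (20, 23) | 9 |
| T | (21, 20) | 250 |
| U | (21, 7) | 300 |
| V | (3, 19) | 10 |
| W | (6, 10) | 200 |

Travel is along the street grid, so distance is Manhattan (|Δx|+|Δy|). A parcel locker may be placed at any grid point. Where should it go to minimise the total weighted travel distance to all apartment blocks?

Manhattan distance separates: Σwᵢ(|x−xᵢ|+|y−yᵢ|) = Σwᵢ|x−xᵢ| + Σwᵢ|y−yᵢ|, so x and y are optimised independently as 1-D weighted medians.
Total weight W = 874; half = 437.
x-coordinate, sorted with cumulative weight:
  x=3 (V, w=10) cum 10
  x=6 (W, w=200) cum 210
  x=8 (R, w=40) cum 250
  x=12 (Q, w=20) cum 270
  x=17 (P, w=45) cum 315
  x=20 (S, w=9) cum 324
  x=21 (T, w=250) cum 574  ← median
  x=21 (U, w=300) cum 874
⇒ x* = 21
y-coordinate, sorted with cumulative weight:
  y=6 (P, w=45) cum 45
  y=7 (U, w=300) cum 345
  y=8 (R, w=40) cum 385
  y=10 (W, w=200) cum 585  ← median
  y=19 (V, w=10) cum 595
  y=20 (T, w=250) cum 845
  y=23 (S, w=9) cum 854
  y=24 (Q, w=20) cum 874
⇒ y* = 10

(21, 10)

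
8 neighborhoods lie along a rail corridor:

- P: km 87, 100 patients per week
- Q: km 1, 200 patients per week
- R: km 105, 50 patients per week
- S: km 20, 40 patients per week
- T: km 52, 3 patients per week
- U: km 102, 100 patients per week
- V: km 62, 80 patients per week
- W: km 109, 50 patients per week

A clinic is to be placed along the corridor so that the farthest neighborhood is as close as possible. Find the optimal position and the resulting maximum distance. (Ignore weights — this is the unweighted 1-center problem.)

The 1-center on a line is the midpoint of the two extreme points: leftmost at 1, rightmost at 109.
Optimal location = (1 + 109)/2 = 55; maximum distance = (109 − 1)/2 = 54.

location 55, max distance 54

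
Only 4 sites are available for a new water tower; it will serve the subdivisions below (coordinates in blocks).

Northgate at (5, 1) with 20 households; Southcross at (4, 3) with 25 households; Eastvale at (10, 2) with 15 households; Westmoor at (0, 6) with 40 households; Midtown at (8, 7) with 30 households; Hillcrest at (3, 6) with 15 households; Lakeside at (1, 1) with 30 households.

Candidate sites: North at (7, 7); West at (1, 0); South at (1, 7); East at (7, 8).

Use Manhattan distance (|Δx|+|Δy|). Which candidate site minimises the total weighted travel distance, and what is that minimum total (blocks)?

Total weighted distance at each candidate:
  North (7, 7): total = 1240
  West (1, 0): total = 1265
  South (1, 7): total = 1100
  East (7, 8): total = 1415
Minimum is at South with total 1100 blocks.

South, total 1100 blocks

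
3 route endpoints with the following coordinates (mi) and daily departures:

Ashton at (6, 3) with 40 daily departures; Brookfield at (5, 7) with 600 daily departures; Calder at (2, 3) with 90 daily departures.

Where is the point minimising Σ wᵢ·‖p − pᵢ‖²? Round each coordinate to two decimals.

(4.68, 6.29)

The minimiser of Σwᵢ‖p−pᵢ‖² is the weighted centroid p* = (Σwᵢpᵢ)/(Σwᵢ).
Σwᵢ = 730.
Σwᵢxᵢ = 40·6 + 600·5 + 90·2 = 3420.
Σwᵢyᵢ = 40·3 + 600·7 + 90·3 = 4590.
x* = 3420/730 = 4.68, y* = 4590/730 = 6.29.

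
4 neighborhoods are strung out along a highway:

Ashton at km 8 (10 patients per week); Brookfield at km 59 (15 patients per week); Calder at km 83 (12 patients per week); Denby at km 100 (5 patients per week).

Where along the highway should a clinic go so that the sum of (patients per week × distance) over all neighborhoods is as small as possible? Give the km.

x = 59

For a sum of weighted absolute distances on a line, the optimum is the weighted median (not the mean). Total weight W = 42; half-weight = 21.
Sort by position and accumulate weight:
  km 8 (Ashton, w=10) → cum 10
  km 59 (Brookfield, w=15) → cum 25  ≥ 21 → median here
  km 83 (Calder, w=12) → cum 37
  km 100 (Denby, w=5) → cum 42
Optimal location: km 59.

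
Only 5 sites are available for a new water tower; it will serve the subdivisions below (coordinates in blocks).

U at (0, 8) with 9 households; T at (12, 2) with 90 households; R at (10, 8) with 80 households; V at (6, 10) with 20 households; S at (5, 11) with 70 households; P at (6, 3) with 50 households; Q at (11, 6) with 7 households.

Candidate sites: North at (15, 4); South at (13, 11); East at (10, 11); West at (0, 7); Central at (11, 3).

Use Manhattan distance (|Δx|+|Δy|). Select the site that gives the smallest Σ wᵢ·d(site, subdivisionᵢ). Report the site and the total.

Central, total 2295 blocks

Total weighted distance at each candidate:
  North (15, 4): total = 3373
  South (13, 11): total = 3043
  East (10, 11): total = 2439
  West (0, 7): total = 3813
  Central (11, 3): total = 2295
Minimum is at Central with total 2295 blocks.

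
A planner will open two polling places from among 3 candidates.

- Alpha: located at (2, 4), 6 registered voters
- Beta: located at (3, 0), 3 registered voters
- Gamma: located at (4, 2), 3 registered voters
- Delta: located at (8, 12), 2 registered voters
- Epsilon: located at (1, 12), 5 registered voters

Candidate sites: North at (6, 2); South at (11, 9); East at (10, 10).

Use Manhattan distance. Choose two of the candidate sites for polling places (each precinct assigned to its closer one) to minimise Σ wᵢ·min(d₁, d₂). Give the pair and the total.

Evaluate every pair (each demand assigned to the nearer of the two):
  {North, East}: total = 120
  {North, South}: total = 134
  {South, East}: total = 240
Best pair: {North, East} with total 120.

{North, East}, total 120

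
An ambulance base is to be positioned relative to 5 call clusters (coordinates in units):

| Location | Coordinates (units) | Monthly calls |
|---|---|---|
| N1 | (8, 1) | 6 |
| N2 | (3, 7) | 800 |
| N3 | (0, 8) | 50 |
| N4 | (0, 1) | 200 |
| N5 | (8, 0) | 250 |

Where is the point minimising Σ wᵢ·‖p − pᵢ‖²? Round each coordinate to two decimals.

The minimiser of Σwᵢ‖p−pᵢ‖² is the weighted centroid p* = (Σwᵢpᵢ)/(Σwᵢ).
Σwᵢ = 1306.
Σwᵢxᵢ = 6·8 + 800·3 + 50·0 + 200·0 + 250·8 = 4448.
Σwᵢyᵢ = 6·1 + 800·7 + 50·8 + 200·1 + 250·0 = 6206.
x* = 4448/1306 = 3.41, y* = 6206/1306 = 4.75.

(3.41, 4.75)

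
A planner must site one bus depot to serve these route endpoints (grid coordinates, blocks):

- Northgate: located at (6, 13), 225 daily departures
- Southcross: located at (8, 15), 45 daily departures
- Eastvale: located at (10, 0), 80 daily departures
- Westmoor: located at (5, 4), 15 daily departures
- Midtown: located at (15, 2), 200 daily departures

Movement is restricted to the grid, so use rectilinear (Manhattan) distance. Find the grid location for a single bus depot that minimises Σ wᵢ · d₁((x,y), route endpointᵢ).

Manhattan distance separates: Σwᵢ(|x−xᵢ|+|y−yᵢ|) = Σwᵢ|x−xᵢ| + Σwᵢ|y−yᵢ|, so x and y are optimised independently as 1-D weighted medians.
Total weight W = 565; half = 282.5.
x-coordinate, sorted with cumulative weight:
  x=5 (Westmoor, w=15) cum 15
  x=6 (Northgate, w=225) cum 240
  x=8 (Southcross, w=45) cum 285  ← median
  x=10 (Eastvale, w=80) cum 365
  x=15 (Midtown, w=200) cum 565
⇒ x* = 8
y-coordinate, sorted with cumulative weight:
  y=0 (Eastvale, w=80) cum 80
  y=2 (Midtown, w=200) cum 280
  y=4 (Westmoor, w=15) cum 295  ← median
  y=13 (Northgate, w=225) cum 520
  y=15 (Southcross, w=45) cum 565
⇒ y* = 4

(8, 4)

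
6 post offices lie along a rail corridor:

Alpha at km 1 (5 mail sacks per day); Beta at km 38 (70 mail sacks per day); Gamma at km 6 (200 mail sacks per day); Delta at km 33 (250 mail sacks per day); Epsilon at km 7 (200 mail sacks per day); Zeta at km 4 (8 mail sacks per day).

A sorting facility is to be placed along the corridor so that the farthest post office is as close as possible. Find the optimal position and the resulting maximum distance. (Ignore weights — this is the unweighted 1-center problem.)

The 1-center on a line is the midpoint of the two extreme points: leftmost at 1, rightmost at 38.
Optimal location = (1 + 38)/2 = 19.5; maximum distance = (38 − 1)/2 = 18.5.

location 19.5, max distance 18.5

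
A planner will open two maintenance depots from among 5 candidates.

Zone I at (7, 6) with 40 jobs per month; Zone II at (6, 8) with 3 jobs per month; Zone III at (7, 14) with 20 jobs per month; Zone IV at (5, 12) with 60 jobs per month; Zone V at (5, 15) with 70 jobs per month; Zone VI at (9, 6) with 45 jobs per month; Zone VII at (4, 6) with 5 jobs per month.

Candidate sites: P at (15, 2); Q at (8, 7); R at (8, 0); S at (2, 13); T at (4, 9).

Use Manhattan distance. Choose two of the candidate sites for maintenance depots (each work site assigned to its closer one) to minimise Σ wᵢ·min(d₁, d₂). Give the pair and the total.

Evaluate every pair (each demand assigned to the nearer of the two):
  {Q, S}: total = 914
  {Q, T}: total = 1084
  {S, T}: total = 1334
  {R, S}: total = 1377
  {R, T}: total = 1469
  {P, T}: total = 1514
  {P, Q}: total = 1614
  {Q, R}: total = 1614
  {P, S}: total = 1712
  {P, R}: total = 3135
Best pair: {Q, S} with total 914.

{Q, S}, total 914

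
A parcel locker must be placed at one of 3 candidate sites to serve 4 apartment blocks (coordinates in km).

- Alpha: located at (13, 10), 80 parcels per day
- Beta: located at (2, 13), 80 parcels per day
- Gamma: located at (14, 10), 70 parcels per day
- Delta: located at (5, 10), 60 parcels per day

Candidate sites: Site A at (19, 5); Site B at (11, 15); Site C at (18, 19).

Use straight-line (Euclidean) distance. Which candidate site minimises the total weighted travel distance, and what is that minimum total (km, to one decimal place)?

Total weighted distance at each candidate:
  Site A (19, 5): total = 3514.8
  Site B (11, 15): total = 2045.2
  Site C (18, 19): total = 3828.8
Minimum is at Site B with total 2045.2 km.

Site B, total 2045.2 km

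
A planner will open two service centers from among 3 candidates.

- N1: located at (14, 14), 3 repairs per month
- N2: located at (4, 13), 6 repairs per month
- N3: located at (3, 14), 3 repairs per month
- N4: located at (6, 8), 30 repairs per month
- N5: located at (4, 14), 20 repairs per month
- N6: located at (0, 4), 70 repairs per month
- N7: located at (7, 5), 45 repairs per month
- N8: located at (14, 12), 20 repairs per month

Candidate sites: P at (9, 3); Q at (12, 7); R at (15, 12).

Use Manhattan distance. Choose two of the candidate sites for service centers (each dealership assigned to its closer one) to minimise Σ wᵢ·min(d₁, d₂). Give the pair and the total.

{P, R}, total 1523

Evaluate every pair (each demand assigned to the nearer of the two):
  {P, R}: total = 1523
  {P, Q}: total = 1689
  {Q, R}: total = 1978
Best pair: {P, R} with total 1523.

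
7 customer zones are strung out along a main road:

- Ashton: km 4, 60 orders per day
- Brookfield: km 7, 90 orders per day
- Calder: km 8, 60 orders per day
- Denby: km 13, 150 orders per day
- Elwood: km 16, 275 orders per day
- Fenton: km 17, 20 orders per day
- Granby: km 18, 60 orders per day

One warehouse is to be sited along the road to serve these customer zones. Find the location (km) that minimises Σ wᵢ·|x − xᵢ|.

For a sum of weighted absolute distances on a line, the optimum is the weighted median (not the mean). Total weight W = 715; half-weight = 357.5.
Sort by position and accumulate weight:
  km 4 (Ashton, w=60) → cum 60
  km 7 (Brookfield, w=90) → cum 150
  km 8 (Calder, w=60) → cum 210
  km 13 (Denby, w=150) → cum 360  ≥ 357.5 → median here
  km 16 (Elwood, w=275) → cum 635
  km 17 (Fenton, w=20) → cum 655
  km 18 (Granby, w=60) → cum 715
Optimal location: km 13.

x = 13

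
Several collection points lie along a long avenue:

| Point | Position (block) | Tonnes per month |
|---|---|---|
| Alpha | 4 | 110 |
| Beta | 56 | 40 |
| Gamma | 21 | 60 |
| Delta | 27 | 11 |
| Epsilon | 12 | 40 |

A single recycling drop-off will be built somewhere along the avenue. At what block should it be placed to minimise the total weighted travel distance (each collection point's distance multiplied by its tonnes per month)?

For a sum of weighted absolute distances on a line, the optimum is the weighted median (not the mean). Total weight W = 261; half-weight = 130.5.
Sort by position and accumulate weight:
  block 4 (Alpha, w=110) → cum 110
  block 12 (Epsilon, w=40) → cum 150  ≥ 130.5 → median here
  block 21 (Gamma, w=60) → cum 210
  block 27 (Delta, w=11) → cum 221
  block 56 (Beta, w=40) → cum 261
Optimal location: block 12.

x = 12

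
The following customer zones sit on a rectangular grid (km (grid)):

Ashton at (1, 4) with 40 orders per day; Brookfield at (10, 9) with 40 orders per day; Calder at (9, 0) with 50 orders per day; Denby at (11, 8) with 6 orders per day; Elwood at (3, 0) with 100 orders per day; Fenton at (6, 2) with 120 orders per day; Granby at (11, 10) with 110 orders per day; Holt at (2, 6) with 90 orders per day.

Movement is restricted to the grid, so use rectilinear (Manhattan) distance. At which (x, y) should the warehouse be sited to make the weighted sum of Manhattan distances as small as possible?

(6, 4)

Manhattan distance separates: Σwᵢ(|x−xᵢ|+|y−yᵢ|) = Σwᵢ|x−xᵢ| + Σwᵢ|y−yᵢ|, so x and y are optimised independently as 1-D weighted medians.
Total weight W = 556; half = 278.
x-coordinate, sorted with cumulative weight:
  x=1 (Ashton, w=40) cum 40
  x=2 (Holt, w=90) cum 130
  x=3 (Elwood, w=100) cum 230
  x=6 (Fenton, w=120) cum 350  ← median
  x=9 (Calder, w=50) cum 400
  x=10 (Brookfield, w=40) cum 440
  x=11 (Denby, w=6) cum 446
  x=11 (Granby, w=110) cum 556
⇒ x* = 6
y-coordinate, sorted with cumulative weight:
  y=0 (Calder, w=50) cum 50
  y=0 (Elwood, w=100) cum 150
  y=2 (Fenton, w=120) cum 270
  y=4 (Ashton, w=40) cum 310  ← median
  y=6 (Holt, w=90) cum 400
  y=8 (Denby, w=6) cum 406
  y=9 (Brookfield, w=40) cum 446
  y=10 (Granby, w=110) cum 556
⇒ y* = 4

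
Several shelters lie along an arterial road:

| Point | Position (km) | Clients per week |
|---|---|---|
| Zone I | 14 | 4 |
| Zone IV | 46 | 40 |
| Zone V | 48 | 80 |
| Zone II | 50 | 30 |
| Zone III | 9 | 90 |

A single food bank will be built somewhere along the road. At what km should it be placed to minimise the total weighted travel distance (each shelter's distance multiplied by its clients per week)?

x = 46

For a sum of weighted absolute distances on a line, the optimum is the weighted median (not the mean). Total weight W = 244; half-weight = 122.
Sort by position and accumulate weight:
  km 9 (Zone III, w=90) → cum 90
  km 14 (Zone I, w=4) → cum 94
  km 46 (Zone IV, w=40) → cum 134  ≥ 122 → median here
  km 48 (Zone V, w=80) → cum 214
  km 50 (Zone II, w=30) → cum 244
Optimal location: km 46.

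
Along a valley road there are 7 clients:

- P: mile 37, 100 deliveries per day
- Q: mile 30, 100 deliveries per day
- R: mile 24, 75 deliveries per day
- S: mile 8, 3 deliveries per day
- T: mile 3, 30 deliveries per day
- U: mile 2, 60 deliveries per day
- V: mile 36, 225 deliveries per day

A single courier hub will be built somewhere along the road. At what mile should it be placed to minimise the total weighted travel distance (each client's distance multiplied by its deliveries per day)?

x = 36

For a sum of weighted absolute distances on a line, the optimum is the weighted median (not the mean). Total weight W = 593; half-weight = 296.5.
Sort by position and accumulate weight:
  mile 2 (U, w=60) → cum 60
  mile 3 (T, w=30) → cum 90
  mile 8 (S, w=3) → cum 93
  mile 24 (R, w=75) → cum 168
  mile 30 (Q, w=100) → cum 268
  mile 36 (V, w=225) → cum 493  ≥ 296.5 → median here
  mile 37 (P, w=100) → cum 593
Optimal location: mile 36.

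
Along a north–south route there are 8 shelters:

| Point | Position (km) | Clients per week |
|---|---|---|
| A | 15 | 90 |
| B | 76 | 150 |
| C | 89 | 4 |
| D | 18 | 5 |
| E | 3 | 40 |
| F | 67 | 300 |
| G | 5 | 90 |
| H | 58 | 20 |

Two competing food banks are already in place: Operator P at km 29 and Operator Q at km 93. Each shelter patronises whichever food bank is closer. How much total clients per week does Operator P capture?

245

The indifferent point is the midpoint (29+93)/2 = 61; shelters left of it (closer to Operator P at 29) go to Operator P, those right go to Operator Q.
  E at 3 (w=40) → Operator P
  G at 5 (w=90) → Operator P
  A at 15 (w=90) → Operator P
  D at 18 (w=5) → Operator P
  H at 58 (w=20) → Operator P
  F at 67 (w=300) → Operator Q
  B at 76 (w=150) → Operator Q
  C at 89 (w=4) → Operator Q
Operator P captures 245; Operator Q captures 454.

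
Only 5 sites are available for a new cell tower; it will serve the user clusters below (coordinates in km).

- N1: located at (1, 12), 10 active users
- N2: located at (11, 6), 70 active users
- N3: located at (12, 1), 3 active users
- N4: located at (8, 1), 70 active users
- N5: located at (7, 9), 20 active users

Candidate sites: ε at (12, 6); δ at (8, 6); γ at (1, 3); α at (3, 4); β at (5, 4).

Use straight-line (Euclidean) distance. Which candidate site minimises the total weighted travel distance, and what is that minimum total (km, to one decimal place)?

Total weighted distance at each candidate:
  ε (12, 6): total = 775.1
  δ (8, 6): total = 734.7
  γ (1, 3): total = 1533.7
  α (3, 4): total = 1224.4
  β (5, 4): total = 959.7
Minimum is at δ with total 734.7 km.

δ, total 734.7 km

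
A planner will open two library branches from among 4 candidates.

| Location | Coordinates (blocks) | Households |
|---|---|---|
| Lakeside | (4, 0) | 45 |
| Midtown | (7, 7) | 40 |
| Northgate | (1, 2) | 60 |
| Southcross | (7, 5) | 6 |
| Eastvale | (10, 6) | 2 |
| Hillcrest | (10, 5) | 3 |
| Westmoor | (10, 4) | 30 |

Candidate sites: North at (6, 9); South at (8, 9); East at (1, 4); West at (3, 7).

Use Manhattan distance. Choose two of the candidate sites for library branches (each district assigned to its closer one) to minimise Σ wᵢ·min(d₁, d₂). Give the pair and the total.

{South, East}, total 823

Evaluate every pair (each demand assigned to the nearer of the two):
  {South, East}: total = 823
  {North, East}: total = 893
  {East, West}: total = 944
  {South, West}: total = 1168
  {North, West}: total = 1238
  {North, South}: total = 1603
Best pair: {South, East} with total 823.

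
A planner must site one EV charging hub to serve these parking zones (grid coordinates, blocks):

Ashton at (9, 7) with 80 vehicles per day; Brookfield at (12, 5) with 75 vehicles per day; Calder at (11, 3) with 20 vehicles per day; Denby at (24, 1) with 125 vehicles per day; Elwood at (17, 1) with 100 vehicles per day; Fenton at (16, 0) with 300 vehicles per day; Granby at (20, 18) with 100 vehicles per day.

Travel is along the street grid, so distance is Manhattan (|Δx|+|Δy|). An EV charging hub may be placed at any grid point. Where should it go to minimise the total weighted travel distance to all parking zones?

Manhattan distance separates: Σwᵢ(|x−xᵢ|+|y−yᵢ|) = Σwᵢ|x−xᵢ| + Σwᵢ|y−yᵢ|, so x and y are optimised independently as 1-D weighted medians.
Total weight W = 800; half = 400.
x-coordinate, sorted with cumulative weight:
  x=9 (Ashton, w=80) cum 80
  x=11 (Calder, w=20) cum 100
  x=12 (Brookfield, w=75) cum 175
  x=16 (Fenton, w=300) cum 475  ← median
  x=17 (Elwood, w=100) cum 575
  x=20 (Granby, w=100) cum 675
  x=24 (Denby, w=125) cum 800
⇒ x* = 16
y-coordinate, sorted with cumulative weight:
  y=0 (Fenton, w=300) cum 300
  y=1 (Denby, w=125) cum 425  ← median
  y=1 (Elwood, w=100) cum 525
  y=3 (Calder, w=20) cum 545
  y=5 (Brookfield, w=75) cum 620
  y=7 (Ashton, w=80) cum 700
  y=18 (Granby, w=100) cum 800
⇒ y* = 1

(16, 1)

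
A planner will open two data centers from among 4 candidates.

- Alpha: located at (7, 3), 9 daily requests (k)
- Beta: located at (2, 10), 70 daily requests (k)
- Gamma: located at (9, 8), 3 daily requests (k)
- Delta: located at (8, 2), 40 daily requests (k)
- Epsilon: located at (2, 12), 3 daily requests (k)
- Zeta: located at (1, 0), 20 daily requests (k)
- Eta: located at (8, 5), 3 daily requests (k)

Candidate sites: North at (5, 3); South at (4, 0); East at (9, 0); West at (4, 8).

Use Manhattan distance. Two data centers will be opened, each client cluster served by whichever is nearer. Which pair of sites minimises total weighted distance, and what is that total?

Evaluate every pair (each demand assigned to the nearer of the two):
  {North, West}: total = 646
  {East, West}: total = 656
  {South, West}: total = 688
  {North, South}: total = 1016
  {North, East}: total = 1053
  {South, East}: total = 1149
Best pair: {North, West} with total 646.

{North, West}, total 646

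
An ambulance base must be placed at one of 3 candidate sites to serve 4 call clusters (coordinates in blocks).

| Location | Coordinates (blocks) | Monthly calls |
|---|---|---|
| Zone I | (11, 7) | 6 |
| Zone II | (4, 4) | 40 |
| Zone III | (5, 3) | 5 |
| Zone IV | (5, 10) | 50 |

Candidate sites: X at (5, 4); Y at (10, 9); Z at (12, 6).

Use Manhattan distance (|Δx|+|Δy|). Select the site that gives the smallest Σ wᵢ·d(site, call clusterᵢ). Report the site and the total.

Total weighted distance at each candidate:
  X (5, 4): total = 399
  Y (10, 9): total = 813
  Z (12, 6): total = 1012
Minimum is at X with total 399 blocks.

X, total 399 blocks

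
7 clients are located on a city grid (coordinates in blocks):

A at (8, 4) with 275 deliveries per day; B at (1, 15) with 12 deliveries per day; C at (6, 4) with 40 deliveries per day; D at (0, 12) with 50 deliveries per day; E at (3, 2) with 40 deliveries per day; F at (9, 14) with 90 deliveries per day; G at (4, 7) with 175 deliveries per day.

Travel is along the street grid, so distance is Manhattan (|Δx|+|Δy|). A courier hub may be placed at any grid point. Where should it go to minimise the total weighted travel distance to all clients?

Manhattan distance separates: Σwᵢ(|x−xᵢ|+|y−yᵢ|) = Σwᵢ|x−xᵢ| + Σwᵢ|y−yᵢ|, so x and y are optimised independently as 1-D weighted medians.
Total weight W = 682; half = 341.
x-coordinate, sorted with cumulative weight:
  x=0 (D, w=50) cum 50
  x=1 (B, w=12) cum 62
  x=3 (E, w=40) cum 102
  x=4 (G, w=175) cum 277
  x=6 (C, w=40) cum 317
  x=8 (A, w=275) cum 592  ← median
  x=9 (F, w=90) cum 682
⇒ x* = 8
y-coordinate, sorted with cumulative weight:
  y=2 (E, w=40) cum 40
  y=4 (A, w=275) cum 315
  y=4 (C, w=40) cum 355  ← median
  y=7 (G, w=175) cum 530
  y=12 (D, w=50) cum 580
  y=14 (F, w=90) cum 670
  y=15 (B, w=12) cum 682
⇒ y* = 4

(8, 4)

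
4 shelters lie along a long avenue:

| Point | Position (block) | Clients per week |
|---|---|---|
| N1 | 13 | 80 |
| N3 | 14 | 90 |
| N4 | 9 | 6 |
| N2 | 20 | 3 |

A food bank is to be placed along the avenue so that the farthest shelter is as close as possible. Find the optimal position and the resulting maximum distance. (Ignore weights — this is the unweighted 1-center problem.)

The 1-center on a line is the midpoint of the two extreme points: leftmost at 9, rightmost at 20.
Optimal location = (9 + 20)/2 = 14.5; maximum distance = (20 − 9)/2 = 5.5.

location 14.5, max distance 5.5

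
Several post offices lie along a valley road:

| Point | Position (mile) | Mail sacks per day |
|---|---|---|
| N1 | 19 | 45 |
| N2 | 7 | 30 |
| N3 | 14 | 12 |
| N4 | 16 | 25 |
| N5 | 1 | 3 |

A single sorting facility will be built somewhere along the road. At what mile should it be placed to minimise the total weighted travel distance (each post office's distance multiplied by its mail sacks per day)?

For a sum of weighted absolute distances on a line, the optimum is the weighted median (not the mean). Total weight W = 115; half-weight = 57.5.
Sort by position and accumulate weight:
  mile 1 (N5, w=3) → cum 3
  mile 7 (N2, w=30) → cum 33
  mile 14 (N3, w=12) → cum 45
  mile 16 (N4, w=25) → cum 70  ≥ 57.5 → median here
  mile 19 (N1, w=45) → cum 115
Optimal location: mile 16.

x = 16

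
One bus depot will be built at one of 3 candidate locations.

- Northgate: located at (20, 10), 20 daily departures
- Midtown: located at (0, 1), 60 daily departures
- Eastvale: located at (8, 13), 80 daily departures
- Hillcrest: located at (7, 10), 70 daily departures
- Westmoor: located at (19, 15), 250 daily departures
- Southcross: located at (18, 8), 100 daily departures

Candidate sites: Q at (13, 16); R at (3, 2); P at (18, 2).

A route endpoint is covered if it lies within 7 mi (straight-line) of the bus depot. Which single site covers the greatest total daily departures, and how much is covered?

Coverage radius r = 7 mi; a point is covered iff (Δx)²+(Δy)² ≤ 7² = 49.
  Q (13, 16): covers {Eastvale, Westmoor} → 330
  R (3, 2): covers {Midtown} → 60
  P (18, 2): covers {Southcross} → 100
Maximum coverage at Q: 330 daily departures.

Q, covering 330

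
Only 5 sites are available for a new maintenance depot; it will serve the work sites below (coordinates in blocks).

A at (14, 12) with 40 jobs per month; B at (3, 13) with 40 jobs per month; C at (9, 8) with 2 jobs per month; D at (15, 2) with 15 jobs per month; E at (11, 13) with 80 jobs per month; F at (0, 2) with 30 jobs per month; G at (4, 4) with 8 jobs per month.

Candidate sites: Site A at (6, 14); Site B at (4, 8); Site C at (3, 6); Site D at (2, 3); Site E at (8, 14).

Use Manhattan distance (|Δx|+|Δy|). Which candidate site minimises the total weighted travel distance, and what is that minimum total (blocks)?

Site E, total 1891 blocks

Total weighted distance at each candidate:
  Site A (6, 14): total = 2009
  Site B (4, 8): total = 2357
  Site C (3, 6): total = 2650
  Site D (2, 3): total = 3148
  Site E (8, 14): total = 1891
Minimum is at Site E with total 1891 blocks.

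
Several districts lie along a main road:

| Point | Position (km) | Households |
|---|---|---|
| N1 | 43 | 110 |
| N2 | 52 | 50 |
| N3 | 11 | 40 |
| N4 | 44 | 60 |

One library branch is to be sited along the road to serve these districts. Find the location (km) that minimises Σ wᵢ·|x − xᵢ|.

For a sum of weighted absolute distances on a line, the optimum is the weighted median (not the mean). Total weight W = 260; half-weight = 130.
Sort by position and accumulate weight:
  km 11 (N3, w=40) → cum 40
  km 43 (N1, w=110) → cum 150  ≥ 130 → median here
  km 44 (N4, w=60) → cum 210
  km 52 (N2, w=50) → cum 260
Optimal location: km 43.

x = 43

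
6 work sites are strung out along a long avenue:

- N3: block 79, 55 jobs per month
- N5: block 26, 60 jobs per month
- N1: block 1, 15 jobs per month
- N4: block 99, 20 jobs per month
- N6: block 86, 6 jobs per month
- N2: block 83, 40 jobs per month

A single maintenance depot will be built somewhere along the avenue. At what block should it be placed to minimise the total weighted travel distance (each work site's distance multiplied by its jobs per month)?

For a sum of weighted absolute distances on a line, the optimum is the weighted median (not the mean). Total weight W = 196; half-weight = 98.
Sort by position and accumulate weight:
  block 1 (N1, w=15) → cum 15
  block 26 (N5, w=60) → cum 75
  block 79 (N3, w=55) → cum 130  ≥ 98 → median here
  block 83 (N2, w=40) → cum 170
  block 86 (N6, w=6) → cum 176
  block 99 (N4, w=20) → cum 196
Optimal location: block 79.

x = 79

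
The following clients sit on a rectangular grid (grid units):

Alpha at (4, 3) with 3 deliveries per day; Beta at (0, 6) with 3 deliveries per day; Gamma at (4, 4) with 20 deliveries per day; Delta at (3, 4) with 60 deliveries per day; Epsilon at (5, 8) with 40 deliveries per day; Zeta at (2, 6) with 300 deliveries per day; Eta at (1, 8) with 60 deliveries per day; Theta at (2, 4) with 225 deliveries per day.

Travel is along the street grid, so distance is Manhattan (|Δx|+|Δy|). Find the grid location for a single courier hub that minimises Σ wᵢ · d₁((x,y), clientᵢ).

Manhattan distance separates: Σwᵢ(|x−xᵢ|+|y−yᵢ|) = Σwᵢ|x−xᵢ| + Σwᵢ|y−yᵢ|, so x and y are optimised independently as 1-D weighted medians.
Total weight W = 711; half = 355.5.
x-coordinate, sorted with cumulative weight:
  x=0 (Beta, w=3) cum 3
  x=1 (Eta, w=60) cum 63
  x=2 (Zeta, w=300) cum 363  ← median
  x=2 (Theta, w=225) cum 588
  x=3 (Delta, w=60) cum 648
  x=4 (Alpha, w=3) cum 651
  x=4 (Gamma, w=20) cum 671
  x=5 (Epsilon, w=40) cum 711
⇒ x* = 2
y-coordinate, sorted with cumulative weight:
  y=3 (Alpha, w=3) cum 3
  y=4 (Gamma, w=20) cum 23
  y=4 (Delta, w=60) cum 83
  y=4 (Theta, w=225) cum 308
  y=6 (Beta, w=3) cum 311
  y=6 (Zeta, w=300) cum 611  ← median
  y=8 (Epsilon, w=40) cum 651
  y=8 (Eta, w=60) cum 711
⇒ y* = 6

(2, 6)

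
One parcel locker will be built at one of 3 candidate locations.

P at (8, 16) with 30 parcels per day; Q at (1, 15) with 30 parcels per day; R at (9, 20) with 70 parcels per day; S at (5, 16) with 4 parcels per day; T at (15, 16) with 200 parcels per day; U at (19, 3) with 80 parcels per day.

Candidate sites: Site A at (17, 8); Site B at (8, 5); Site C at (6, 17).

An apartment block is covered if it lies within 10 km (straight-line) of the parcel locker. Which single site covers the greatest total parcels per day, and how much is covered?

Site C, covering 334

Coverage radius r = 10 km; a point is covered iff (Δx)²+(Δy)² ≤ 10² = 100.
  Site A (17, 8): covers {T, U} → 280
  Site B (8, 5): covers {none} → 0
  Site C (6, 17): covers {P, Q, R, S, T} → 334
Maximum coverage at Site C: 334 parcels per day.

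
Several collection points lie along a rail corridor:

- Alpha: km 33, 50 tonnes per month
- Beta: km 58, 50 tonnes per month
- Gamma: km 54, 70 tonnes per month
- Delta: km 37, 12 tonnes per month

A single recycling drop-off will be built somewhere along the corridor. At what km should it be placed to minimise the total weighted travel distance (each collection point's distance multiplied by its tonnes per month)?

For a sum of weighted absolute distances on a line, the optimum is the weighted median (not the mean). Total weight W = 182; half-weight = 91.
Sort by position and accumulate weight:
  km 33 (Alpha, w=50) → cum 50
  km 37 (Delta, w=12) → cum 62
  km 54 (Gamma, w=70) → cum 132  ≥ 91 → median here
  km 58 (Beta, w=50) → cum 182
Optimal location: km 54.

x = 54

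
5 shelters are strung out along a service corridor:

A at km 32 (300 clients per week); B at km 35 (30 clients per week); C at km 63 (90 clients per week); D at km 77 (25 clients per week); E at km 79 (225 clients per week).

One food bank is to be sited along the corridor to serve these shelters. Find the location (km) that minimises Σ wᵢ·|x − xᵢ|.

For a sum of weighted absolute distances on a line, the optimum is the weighted median (not the mean). Total weight W = 670; half-weight = 335.
Sort by position and accumulate weight:
  km 32 (A, w=300) → cum 300
  km 35 (B, w=30) → cum 330
  km 63 (C, w=90) → cum 420  ≥ 335 → median here
  km 77 (D, w=25) → cum 445
  km 79 (E, w=225) → cum 670
Optimal location: km 63.

x = 63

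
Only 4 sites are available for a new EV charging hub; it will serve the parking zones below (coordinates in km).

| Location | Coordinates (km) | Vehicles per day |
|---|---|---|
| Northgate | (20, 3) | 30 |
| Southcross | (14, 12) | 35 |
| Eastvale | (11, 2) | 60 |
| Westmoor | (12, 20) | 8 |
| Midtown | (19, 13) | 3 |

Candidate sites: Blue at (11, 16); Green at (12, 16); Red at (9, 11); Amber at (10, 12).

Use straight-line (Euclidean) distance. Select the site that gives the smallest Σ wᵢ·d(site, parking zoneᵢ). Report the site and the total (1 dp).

Total weighted distance at each candidate:
  Blue (11, 16): total = 1548.0
  Green (12, 16): total = 1511.4
  Red (9, 11): total = 1246.2
  Amber (10, 12): total = 1239.7
Minimum is at Amber with total 1239.7 km.

Amber, total 1239.7 km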